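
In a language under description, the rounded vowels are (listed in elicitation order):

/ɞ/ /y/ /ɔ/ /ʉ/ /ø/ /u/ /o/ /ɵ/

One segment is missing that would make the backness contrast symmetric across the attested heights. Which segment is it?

high: front /y/, central /ʉ/, back /u/.
high-mid: front /ø/, central /ɵ/, back /o/.
low-mid: front —, central /ɞ/, back /ɔ/.
The low-mid row has no front member, so the gap is the low-mid front rounded vowel /œ/.

/œ/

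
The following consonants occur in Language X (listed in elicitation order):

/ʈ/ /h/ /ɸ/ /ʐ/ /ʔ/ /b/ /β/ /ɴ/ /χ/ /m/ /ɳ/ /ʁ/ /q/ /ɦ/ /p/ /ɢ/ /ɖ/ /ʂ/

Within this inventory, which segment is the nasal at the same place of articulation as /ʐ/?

/ɳ/

/ʐ/ is a voiced retroflex fricative.
The nasal at the same place is a retroflex nasal — in this inventory, /ɳ/.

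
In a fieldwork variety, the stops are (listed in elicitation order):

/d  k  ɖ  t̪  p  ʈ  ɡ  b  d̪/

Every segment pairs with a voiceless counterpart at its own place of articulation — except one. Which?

Bilabial: /p/ ~ /b/
Dental: /t̪/ ~ /d̪/
Retroflex: /ʈ/ ~ /ɖ/
Velar: /k/ ~ /ɡ/
Alveolar: only /d/ (voiced); no voiceless partner.
So /d/ is the unpaired segment.

/d/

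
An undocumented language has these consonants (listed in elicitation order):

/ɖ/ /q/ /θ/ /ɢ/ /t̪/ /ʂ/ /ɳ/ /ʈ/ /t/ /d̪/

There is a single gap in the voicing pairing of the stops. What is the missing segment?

place of articulation  voiceless  voiced  
dental            t̪        d̪      
alveolar          t         —       
retroflex         ʈ         ɖ       
uvular            q         ɢ       
The alveolar row has no voiced member, so the gap is the voiced alveolar stop /d/.

/d/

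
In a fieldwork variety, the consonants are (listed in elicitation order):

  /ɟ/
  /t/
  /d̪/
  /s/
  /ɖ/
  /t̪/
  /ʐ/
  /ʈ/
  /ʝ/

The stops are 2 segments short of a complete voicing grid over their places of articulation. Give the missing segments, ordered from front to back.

/d/, /c/

place of articulation  voiceless  voiced  
dental            t̪        d̪      
alveolar          t         —       
retroflex         ʈ         ɖ       
palatal           —         ɟ       
Gaps, from front to back: alveolar lacks voiced (/d/); palatal lacks voiceless (/c/).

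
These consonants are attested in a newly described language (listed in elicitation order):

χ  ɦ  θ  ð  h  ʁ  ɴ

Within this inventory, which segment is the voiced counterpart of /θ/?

/ð/

/θ/ is a voiceless dental fricative.
The voiced counterpart is a voiced dental fricative — in this inventory, /ð/.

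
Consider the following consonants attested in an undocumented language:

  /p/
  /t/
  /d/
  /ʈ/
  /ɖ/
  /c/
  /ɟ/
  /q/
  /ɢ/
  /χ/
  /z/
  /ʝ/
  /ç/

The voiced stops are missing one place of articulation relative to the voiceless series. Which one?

Voiceless: /p/ (bilabial), /t/ (alveolar), /ʈ/ (retroflex), /c/ (palatal), /q/ (uvular).
Voiced: /d/ (alveolar), /ɖ/ (retroflex), /ɟ/ (palatal), /ɢ/ (uvular).
Every place of articulation has a voiced member except bilabial, where /b/ would be expected.

bilabial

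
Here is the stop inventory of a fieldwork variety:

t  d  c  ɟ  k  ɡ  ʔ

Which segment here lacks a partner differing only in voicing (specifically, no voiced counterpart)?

/ʔ/

Alveolar: /t/ ~ /d/
Palatal: /c/ ~ /ɟ/
Velar: /k/ ~ /ɡ/
Glottal: only /ʔ/ (voiceless); no voiced partner.
So /ʔ/ is the unpaired segment.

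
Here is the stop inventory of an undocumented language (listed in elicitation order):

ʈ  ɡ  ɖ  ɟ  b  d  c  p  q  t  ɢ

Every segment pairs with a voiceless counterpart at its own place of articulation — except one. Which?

/ɡ/

Bilabial: /p/ ~ /b/
Alveolar: /t/ ~ /d/
Retroflex: /ʈ/ ~ /ɖ/
Palatal: /c/ ~ /ɟ/
Uvular: /q/ ~ /ɢ/
Velar: only /ɡ/ (voiced); no voiceless partner.
So /ɡ/ is the unpaired segment.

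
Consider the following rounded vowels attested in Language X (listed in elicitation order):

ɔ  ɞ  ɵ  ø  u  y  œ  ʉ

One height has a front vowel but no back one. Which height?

high-mid

height            front     central   back    
high              y         ʉ         u       
high-mid          ø         ɵ         —       
low-mid           œ         ɞ         ɔ       
Every height has a back member except high-mid, where /o/ would be expected.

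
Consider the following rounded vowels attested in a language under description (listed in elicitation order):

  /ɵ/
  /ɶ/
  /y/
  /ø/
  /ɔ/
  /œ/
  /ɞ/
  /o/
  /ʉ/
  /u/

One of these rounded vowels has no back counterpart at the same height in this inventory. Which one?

/ɶ/

High: /y/ ~ /ʉ/ ~ /u/
High-mid: /ø/ ~ /ɵ/ ~ /o/
Low-mid: /œ/ ~ /ɞ/ ~ /ɔ/
Low: only /ɶ/ (front); no back partner.
So /ɶ/ is the unpaired segment.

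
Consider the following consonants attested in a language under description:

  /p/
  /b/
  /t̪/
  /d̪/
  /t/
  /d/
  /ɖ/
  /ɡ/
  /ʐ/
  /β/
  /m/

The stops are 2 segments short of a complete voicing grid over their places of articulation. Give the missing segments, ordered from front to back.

/ʈ/, /k/

place of articulation  voiceless  voiced  
bilabial          p         b       
dental            t̪        d̪      
alveolar          t         d       
retroflex         —         ɖ       
velar             —         ɡ       
Gaps, from front to back: retroflex lacks voiceless (/ʈ/); velar lacks voiceless (/k/).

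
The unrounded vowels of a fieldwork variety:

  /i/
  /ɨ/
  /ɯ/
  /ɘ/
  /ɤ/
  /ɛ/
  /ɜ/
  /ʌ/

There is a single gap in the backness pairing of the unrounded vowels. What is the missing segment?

/e/

height            front     central   back    
high              i         ɨ         ɯ       
high-mid          —         ɘ         ɤ       
low-mid           ɛ         ɜ         ʌ       
The high-mid row has no front member, so the gap is the high-mid front unrounded vowel /e/.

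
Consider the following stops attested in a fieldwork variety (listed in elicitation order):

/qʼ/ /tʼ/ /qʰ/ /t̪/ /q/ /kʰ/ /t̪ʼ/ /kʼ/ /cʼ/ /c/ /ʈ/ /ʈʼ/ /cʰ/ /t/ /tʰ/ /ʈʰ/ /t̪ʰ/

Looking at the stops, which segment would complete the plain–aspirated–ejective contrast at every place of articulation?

place of articulation  plain     aspirated  ejective
dental            t̪        t̪ʰ       t̪ʼ     
alveolar          t         tʰ        tʼ      
retroflex         ʈ         ʈʰ        ʈʼ      
palatal           c         cʰ        cʼ      
velar             —         kʰ        kʼ      
uvular            q         qʰ        qʼ      
The velar row has no plain member, so the gap is the plain velar stop /k/.

/k/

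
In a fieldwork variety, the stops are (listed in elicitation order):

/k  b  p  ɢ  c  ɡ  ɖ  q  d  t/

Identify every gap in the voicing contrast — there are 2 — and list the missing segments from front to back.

/ʈ/, /ɟ/

Voiceless: /p/ (bilabial), /t/ (alveolar), /c/ (palatal), /k/ (velar), /q/ (uvular).
Voiced: /b/ (bilabial), /d/ (alveolar), /ɖ/ (retroflex), /ɡ/ (velar), /ɢ/ (uvular).
Gaps, from front to back: retroflex lacks voiceless (/ʈ/); palatal lacks voiced (/ɟ/).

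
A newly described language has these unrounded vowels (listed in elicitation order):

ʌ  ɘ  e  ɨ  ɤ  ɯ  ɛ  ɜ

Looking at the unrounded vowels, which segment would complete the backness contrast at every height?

/i/

Front: /e/ (high-mid), /ɛ/ (low-mid).
Central: /ɨ/ (high), /ɘ/ (high-mid), /ɜ/ (low-mid).
Back: /ɯ/ (high), /ɤ/ (high-mid), /ʌ/ (low-mid).
The high row has no front member, so the gap is the high front unrounded vowel /i/.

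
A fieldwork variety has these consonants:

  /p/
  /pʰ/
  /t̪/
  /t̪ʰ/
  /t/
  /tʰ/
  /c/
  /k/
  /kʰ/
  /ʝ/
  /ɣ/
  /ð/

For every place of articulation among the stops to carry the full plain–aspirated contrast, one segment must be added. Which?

bilabial: plain /p/, aspirated /pʰ/.
dental: plain /t̪/, aspirated /t̪ʰ/.
alveolar: plain /t/, aspirated /tʰ/.
palatal: plain /c/, aspirated —.
velar: plain /k/, aspirated /kʰ/.
The palatal row has no aspirated member, so the gap is the aspirated palatal stop /cʰ/.

/cʰ/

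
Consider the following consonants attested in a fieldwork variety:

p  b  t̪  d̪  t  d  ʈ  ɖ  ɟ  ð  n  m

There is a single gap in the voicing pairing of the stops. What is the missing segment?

bilabial: voiceless /p/, voiced /b/.
dental: voiceless /t̪/, voiced /d̪/.
alveolar: voiceless /t/, voiced /d/.
retroflex: voiceless /ʈ/, voiced /ɖ/.
palatal: voiceless —, voiced /ɟ/.
The palatal row has no voiceless member, so the gap is the voiceless palatal stop /c/.

/c/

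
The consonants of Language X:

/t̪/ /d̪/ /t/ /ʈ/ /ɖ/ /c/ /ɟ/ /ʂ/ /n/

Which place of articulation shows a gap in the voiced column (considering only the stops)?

dental: voiceless /t̪/, voiced /d̪/.
alveolar: voiceless /t/, voiced —.
retroflex: voiceless /ʈ/, voiced /ɖ/.
palatal: voiceless /c/, voiced /ɟ/.
Every place of articulation has a voiced member except alveolar, where /d/ would be expected.

alveolar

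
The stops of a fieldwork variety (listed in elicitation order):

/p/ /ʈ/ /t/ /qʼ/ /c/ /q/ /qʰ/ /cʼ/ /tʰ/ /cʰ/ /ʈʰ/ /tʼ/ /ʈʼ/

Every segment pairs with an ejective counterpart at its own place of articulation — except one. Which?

/p/

Alveolar: /t/ ~ /tʰ/ ~ /tʼ/
Retroflex: /ʈ/ ~ /ʈʰ/ ~ /ʈʼ/
Palatal: /c/ ~ /cʰ/ ~ /cʼ/
Uvular: /q/ ~ /qʰ/ ~ /qʼ/
Bilabial: only /p/ (plain); no ejective partner.
So /p/ is the unpaired segment.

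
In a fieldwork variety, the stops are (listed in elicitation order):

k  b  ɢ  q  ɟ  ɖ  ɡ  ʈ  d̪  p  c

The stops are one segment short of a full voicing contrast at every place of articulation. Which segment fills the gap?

bilabial: voiceless /p/, voiced /b/.
dental: voiceless —, voiced /d̪/.
retroflex: voiceless /ʈ/, voiced /ɖ/.
palatal: voiceless /c/, voiced /ɟ/.
velar: voiceless /k/, voiced /ɡ/.
uvular: voiceless /q/, voiced /ɢ/.
The dental row has no voiceless member, so the gap is the voiceless dental stop /t̪/.

/t̪/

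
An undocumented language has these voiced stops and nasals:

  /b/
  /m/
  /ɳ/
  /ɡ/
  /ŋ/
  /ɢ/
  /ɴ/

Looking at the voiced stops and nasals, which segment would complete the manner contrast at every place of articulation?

Oral stop: /b/ (bilabial), /ɡ/ (velar), /ɢ/ (uvular).
Nasal: /m/ (bilabial), /ɳ/ (retroflex), /ŋ/ (velar), /ɴ/ (uvular).
The retroflex row has no oral stop member, so the gap is the retroflex oral stop /ɖ/.

/ɖ/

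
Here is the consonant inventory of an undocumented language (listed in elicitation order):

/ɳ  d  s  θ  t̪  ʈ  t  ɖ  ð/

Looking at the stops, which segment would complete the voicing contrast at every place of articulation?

Voiceless: /t̪/ (dental), /t/ (alveolar), /ʈ/ (retroflex).
Voiced: /d/ (alveolar), /ɖ/ (retroflex).
The dental row has no voiced member, so the gap is the voiced dental stop /d̪/.

/d̪/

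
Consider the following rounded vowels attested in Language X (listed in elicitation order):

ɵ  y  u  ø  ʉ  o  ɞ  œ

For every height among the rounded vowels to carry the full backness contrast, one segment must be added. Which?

Front: /y/ (high), /ø/ (high-mid), /œ/ (low-mid).
Central: /ʉ/ (high), /ɵ/ (high-mid), /ɞ/ (low-mid).
Back: /u/ (high), /o/ (high-mid).
The low-mid row has no back member, so the gap is the low-mid back rounded vowel /ɔ/.

/ɔ/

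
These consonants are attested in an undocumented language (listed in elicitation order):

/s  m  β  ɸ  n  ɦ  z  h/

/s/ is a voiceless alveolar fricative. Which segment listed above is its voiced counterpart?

/z/

The voiced counterpart is a voiced alveolar fricative — in this inventory, /z/.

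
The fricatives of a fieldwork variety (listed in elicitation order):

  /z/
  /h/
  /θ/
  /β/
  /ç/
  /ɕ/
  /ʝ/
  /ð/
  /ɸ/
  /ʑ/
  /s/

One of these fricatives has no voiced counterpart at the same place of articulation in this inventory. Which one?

/h/

Bilabial: /ɸ/ ~ /β/
Dental: /θ/ ~ /ð/
Alveolar: /s/ ~ /z/
Alveolo-palatal: /ɕ/ ~ /ʑ/
Palatal: /ç/ ~ /ʝ/
Glottal: only /h/ (voiceless); no voiced partner.
So /h/ is the unpaired segment.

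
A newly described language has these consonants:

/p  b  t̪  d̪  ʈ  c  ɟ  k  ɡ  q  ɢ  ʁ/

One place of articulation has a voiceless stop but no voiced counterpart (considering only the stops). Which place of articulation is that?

place of articulation  voiceless  voiced  
bilabial          p         b       
dental            t̪        d̪      
retroflex         ʈ         —       
palatal           c         ɟ       
velar             k         ɡ       
uvular            q         ɢ       
Every place of articulation has a voiced member except retroflex, where /ɖ/ would be expected.

retroflex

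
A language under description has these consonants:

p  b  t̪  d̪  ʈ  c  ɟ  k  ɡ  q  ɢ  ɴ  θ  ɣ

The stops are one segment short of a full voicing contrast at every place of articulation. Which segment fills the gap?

/ɖ/

bilabial: voiceless /p/, voiced /b/.
dental: voiceless /t̪/, voiced /d̪/.
retroflex: voiceless /ʈ/, voiced —.
palatal: voiceless /c/, voiced /ɟ/.
velar: voiceless /k/, voiced /ɡ/.
uvular: voiceless /q/, voiced /ɢ/.
The retroflex row has no voiced member, so the gap is the voiced retroflex stop /ɖ/.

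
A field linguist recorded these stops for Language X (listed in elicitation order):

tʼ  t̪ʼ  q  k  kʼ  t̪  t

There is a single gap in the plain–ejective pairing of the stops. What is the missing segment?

/qʼ/

Plain: /t̪/ (dental), /t/ (alveolar), /k/ (velar), /q/ (uvular).
Ejective: /t̪ʼ/ (dental), /tʼ/ (alveolar), /kʼ/ (velar).
The uvular row has no ejective member, so the gap is the ejective uvular stop /qʼ/.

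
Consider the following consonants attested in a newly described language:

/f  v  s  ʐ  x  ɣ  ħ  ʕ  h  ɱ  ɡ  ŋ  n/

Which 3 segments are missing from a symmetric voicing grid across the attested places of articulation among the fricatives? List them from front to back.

place of articulation  voiceless  voiced  
labiodental       f         v       
alveolar          s         —       
retroflex         —         ʐ       
velar             x         ɣ       
pharyngeal        ħ         ʕ       
glottal           h         —       
Gaps, from front to back: alveolar lacks voiced (/z/); retroflex lacks voiceless (/ʂ/); glottal lacks voiced (/ɦ/).

/z/, /ʂ/, /ɦ/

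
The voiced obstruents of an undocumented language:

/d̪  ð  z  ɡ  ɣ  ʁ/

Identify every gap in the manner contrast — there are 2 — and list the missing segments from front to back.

Stop: /d̪/ (dental), /ɡ/ (velar).
Fricative: /ð/ (dental), /z/ (alveolar), /ɣ/ (velar), /ʁ/ (uvular).
Gaps, from front to back: alveolar lacks stop (/d/); uvular lacks stop (/ɢ/).

/d/, /ɢ/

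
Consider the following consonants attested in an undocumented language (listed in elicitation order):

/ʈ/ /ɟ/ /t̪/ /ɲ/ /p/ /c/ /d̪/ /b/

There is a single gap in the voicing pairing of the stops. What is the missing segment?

Voiceless: /p/ (bilabial), /t̪/ (dental), /ʈ/ (retroflex), /c/ (palatal).
Voiced: /b/ (bilabial), /d̪/ (dental), /ɟ/ (palatal).
The retroflex row has no voiced member, so the gap is the voiced retroflex stop /ɖ/.

/ɖ/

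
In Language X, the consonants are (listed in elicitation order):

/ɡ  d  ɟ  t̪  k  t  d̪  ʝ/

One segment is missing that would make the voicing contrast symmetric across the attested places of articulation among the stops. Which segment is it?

place of articulation  voiceless  voiced  
dental            t̪        d̪      
alveolar          t         d       
palatal           —         ɟ       
velar             k         ɡ       
The palatal row has no voiceless member, so the gap is the voiceless palatal stop /c/.

/c/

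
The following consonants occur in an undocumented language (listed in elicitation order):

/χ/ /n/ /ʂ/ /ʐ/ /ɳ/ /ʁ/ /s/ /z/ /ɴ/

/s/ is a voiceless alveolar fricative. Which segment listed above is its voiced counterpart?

/z/

The voiced counterpart is a voiced alveolar fricative — in this inventory, /z/.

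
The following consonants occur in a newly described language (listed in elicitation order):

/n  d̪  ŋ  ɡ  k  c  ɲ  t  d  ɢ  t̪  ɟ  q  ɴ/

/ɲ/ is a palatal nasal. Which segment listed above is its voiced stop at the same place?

The voiced stop at the same place is a voiced palatal stop — in this inventory, /ɟ/.

/ɟ/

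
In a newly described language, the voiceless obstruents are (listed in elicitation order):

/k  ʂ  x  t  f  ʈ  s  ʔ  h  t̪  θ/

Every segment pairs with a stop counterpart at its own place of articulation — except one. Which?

/f/

Dental: /t̪/ ~ /θ/
Alveolar: /t/ ~ /s/
Retroflex: /ʈ/ ~ /ʂ/
Velar: /k/ ~ /x/
Glottal: /ʔ/ ~ /h/
Labiodental: only /f/ (fricative); no stop partner.
So /f/ is the unpaired segment.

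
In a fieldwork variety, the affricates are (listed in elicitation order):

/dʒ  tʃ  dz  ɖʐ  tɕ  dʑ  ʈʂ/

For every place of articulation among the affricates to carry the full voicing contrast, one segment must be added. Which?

/ts/

alveolar: voiceless —, voiced /dz/.
postalveolar: voiceless /tʃ/, voiced /dʒ/.
retroflex: voiceless /ʈʂ/, voiced /ɖʐ/.
alveolo-palatal: voiceless /tɕ/, voiced /dʑ/.
The alveolar row has no voiceless member, so the gap is the voiceless alveolar affricate /ts/.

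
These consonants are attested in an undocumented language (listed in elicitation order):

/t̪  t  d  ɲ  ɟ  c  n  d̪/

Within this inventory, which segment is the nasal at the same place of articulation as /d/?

/n/

/d/ is a voiced alveolar stop.
The nasal at the same place is an alveolar nasal — in this inventory, /n/.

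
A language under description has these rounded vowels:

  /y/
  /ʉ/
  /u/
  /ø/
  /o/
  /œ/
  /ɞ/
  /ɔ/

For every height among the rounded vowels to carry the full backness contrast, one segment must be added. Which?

Front: /y/ (high), /ø/ (high-mid), /œ/ (low-mid).
Central: /ʉ/ (high), /ɞ/ (low-mid).
Back: /u/ (high), /o/ (high-mid), /ɔ/ (low-mid).
The high-mid row has no central member, so the gap is the high-mid central rounded vowel /ɵ/.

/ɵ/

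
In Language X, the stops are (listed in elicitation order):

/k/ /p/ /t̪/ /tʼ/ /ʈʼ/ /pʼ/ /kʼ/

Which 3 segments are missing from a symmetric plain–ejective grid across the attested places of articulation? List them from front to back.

/t̪ʼ/, /t/, /ʈ/

bilabial: plain /p/, ejective /pʼ/.
dental: plain /t̪/, ejective —.
alveolar: plain —, ejective /tʼ/.
retroflex: plain —, ejective /ʈʼ/.
velar: plain /k/, ejective /kʼ/.
Gaps, from front to back: dental lacks ejective (/t̪ʼ/); alveolar lacks plain (/t/); retroflex lacks plain (/ʈ/).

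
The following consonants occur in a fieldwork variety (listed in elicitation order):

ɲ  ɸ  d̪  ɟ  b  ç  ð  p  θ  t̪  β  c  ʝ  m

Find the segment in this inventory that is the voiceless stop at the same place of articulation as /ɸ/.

/p/

/ɸ/ is a voiceless bilabial fricative.
The voiceless stop at the same place is a voiceless bilabial stop — in this inventory, /p/.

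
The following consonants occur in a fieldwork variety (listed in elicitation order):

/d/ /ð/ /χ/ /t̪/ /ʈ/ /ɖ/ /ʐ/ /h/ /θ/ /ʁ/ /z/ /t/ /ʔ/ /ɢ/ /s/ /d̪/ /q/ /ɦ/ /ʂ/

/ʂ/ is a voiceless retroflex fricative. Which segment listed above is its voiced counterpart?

The voiced counterpart is a voiced retroflex fricative — in this inventory, /ʐ/.

/ʐ/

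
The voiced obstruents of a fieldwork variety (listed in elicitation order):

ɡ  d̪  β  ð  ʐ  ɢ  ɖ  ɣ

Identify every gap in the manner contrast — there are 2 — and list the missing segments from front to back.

/b/, /ʁ/

place of articulation  stop      fricative
bilabial          —         β       
dental            d̪        ð       
retroflex         ɖ         ʐ       
velar             ɡ         ɣ       
uvular            ɢ         —       
Gaps, from front to back: bilabial lacks stop (/b/); uvular lacks fricative (/ʁ/).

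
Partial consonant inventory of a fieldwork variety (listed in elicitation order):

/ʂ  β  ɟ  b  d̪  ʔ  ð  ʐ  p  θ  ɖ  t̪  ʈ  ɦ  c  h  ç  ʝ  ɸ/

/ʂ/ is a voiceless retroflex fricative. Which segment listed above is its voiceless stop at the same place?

The voiceless stop at the same place is a voiceless retroflex stop — in this inventory, /ʈ/.

/ʈ/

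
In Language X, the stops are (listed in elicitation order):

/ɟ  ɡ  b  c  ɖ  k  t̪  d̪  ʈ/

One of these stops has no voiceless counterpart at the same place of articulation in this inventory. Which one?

Dental: /t̪/ ~ /d̪/
Retroflex: /ʈ/ ~ /ɖ/
Palatal: /c/ ~ /ɟ/
Velar: /k/ ~ /ɡ/
Bilabial: only /b/ (voiced); no voiceless partner.
So /b/ is the unpaired segment.

/b/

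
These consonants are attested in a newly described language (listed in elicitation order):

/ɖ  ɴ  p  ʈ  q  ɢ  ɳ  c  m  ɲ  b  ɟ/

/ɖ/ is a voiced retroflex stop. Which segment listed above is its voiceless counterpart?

/ʈ/

The voiceless counterpart is a voiceless retroflex stop — in this inventory, /ʈ/.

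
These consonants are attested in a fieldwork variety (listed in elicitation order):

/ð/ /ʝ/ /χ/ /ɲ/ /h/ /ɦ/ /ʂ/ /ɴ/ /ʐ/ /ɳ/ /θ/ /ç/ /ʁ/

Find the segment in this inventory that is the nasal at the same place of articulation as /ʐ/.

/ɳ/

/ʐ/ is a voiced retroflex fricative.
The nasal at the same place is a retroflex nasal — in this inventory, /ɳ/.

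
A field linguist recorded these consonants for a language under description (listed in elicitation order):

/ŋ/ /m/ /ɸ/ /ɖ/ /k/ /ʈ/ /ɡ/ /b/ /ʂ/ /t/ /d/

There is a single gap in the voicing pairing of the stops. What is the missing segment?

bilabial: voiceless —, voiced /b/.
alveolar: voiceless /t/, voiced /d/.
retroflex: voiceless /ʈ/, voiced /ɖ/.
velar: voiceless /k/, voiced /ɡ/.
The bilabial row has no voiceless member, so the gap is the voiceless bilabial stop /p/.

/p/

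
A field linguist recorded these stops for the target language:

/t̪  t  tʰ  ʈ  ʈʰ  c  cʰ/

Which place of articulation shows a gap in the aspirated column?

Plain: /t̪/ (dental), /t/ (alveolar), /ʈ/ (retroflex), /c/ (palatal).
Aspirated: /tʰ/ (alveolar), /ʈʰ/ (retroflex), /cʰ/ (palatal).
Every place of articulation has an aspirated member except dental, where /t̪ʰ/ would be expected.

dental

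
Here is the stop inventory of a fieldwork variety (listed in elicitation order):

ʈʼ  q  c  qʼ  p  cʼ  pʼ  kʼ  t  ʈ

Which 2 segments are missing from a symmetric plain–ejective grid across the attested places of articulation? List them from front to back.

place of articulation  plain     ejective
bilabial          p         pʼ      
alveolar          t         —       
retroflex         ʈ         ʈʼ      
palatal           c         cʼ      
velar             —         kʼ      
uvular            q         qʼ      
Gaps, from front to back: alveolar lacks ejective (/tʼ/); velar lacks plain (/k/).

/tʼ/, /k/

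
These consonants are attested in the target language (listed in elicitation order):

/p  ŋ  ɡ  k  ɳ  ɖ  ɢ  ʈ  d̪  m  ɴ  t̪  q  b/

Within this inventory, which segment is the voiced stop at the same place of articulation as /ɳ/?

/ɳ/ is a retroflex nasal.
The voiced stop at the same place is a voiced retroflex stop — in this inventory, /ɖ/.

/ɖ/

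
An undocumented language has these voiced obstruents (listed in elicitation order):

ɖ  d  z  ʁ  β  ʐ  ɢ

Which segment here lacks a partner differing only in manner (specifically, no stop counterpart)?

Alveolar: /d/ ~ /z/
Retroflex: /ɖ/ ~ /ʐ/
Uvular: /ɢ/ ~ /ʁ/
Bilabial: only /β/ (fricative); no stop partner.
So /β/ is the unpaired segment.

/β/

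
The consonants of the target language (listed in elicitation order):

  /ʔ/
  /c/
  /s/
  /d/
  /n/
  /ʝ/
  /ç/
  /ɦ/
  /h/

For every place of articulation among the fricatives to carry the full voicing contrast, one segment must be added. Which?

/z/

place of articulation  voiceless  voiced  
alveolar          s         —       
palatal           ç         ʝ       
glottal           h         ɦ       
The alveolar row has no voiced member, so the gap is the voiced alveolar fricative /z/.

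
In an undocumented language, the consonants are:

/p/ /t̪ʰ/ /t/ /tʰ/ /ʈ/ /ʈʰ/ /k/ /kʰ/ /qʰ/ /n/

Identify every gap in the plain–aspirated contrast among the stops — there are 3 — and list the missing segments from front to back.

/pʰ/, /t̪/, /q/

bilabial: plain /p/, aspirated —.
dental: plain —, aspirated /t̪ʰ/.
alveolar: plain /t/, aspirated /tʰ/.
retroflex: plain /ʈ/, aspirated /ʈʰ/.
velar: plain /k/, aspirated /kʰ/.
uvular: plain —, aspirated /qʰ/.
Gaps, from front to back: bilabial lacks aspirated (/pʰ/); dental lacks plain (/t̪/); uvular lacks plain (/q/).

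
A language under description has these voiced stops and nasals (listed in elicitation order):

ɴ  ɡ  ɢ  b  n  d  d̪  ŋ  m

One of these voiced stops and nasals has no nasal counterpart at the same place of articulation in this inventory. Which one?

Bilabial: /b/ ~ /m/
Alveolar: /d/ ~ /n/
Velar: /ɡ/ ~ /ŋ/
Uvular: /ɢ/ ~ /ɴ/
Dental: only /d̪/ (oral stop); no nasal partner.
So /d̪/ is the unpaired segment.

/d̪/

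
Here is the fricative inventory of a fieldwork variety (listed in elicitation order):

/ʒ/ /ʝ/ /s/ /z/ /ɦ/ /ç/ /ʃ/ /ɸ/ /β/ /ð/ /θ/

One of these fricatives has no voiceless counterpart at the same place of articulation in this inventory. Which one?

/ɦ/

Bilabial: /ɸ/ ~ /β/
Dental: /θ/ ~ /ð/
Alveolar: /s/ ~ /z/
Postalveolar: /ʃ/ ~ /ʒ/
Palatal: /ç/ ~ /ʝ/
Glottal: only /ɦ/ (voiced); no voiceless partner.
So /ɦ/ is the unpaired segment.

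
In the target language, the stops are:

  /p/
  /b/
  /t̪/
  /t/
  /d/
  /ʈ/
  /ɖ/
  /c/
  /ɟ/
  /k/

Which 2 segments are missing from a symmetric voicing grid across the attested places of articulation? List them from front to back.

Voiceless: /p/ (bilabial), /t̪/ (dental), /t/ (alveolar), /ʈ/ (retroflex), /c/ (palatal), /k/ (velar).
Voiced: /b/ (bilabial), /d/ (alveolar), /ɖ/ (retroflex), /ɟ/ (palatal).
Gaps, from front to back: dental lacks voiced (/d̪/); velar lacks voiced (/ɡ/).

/d̪/, /ɡ/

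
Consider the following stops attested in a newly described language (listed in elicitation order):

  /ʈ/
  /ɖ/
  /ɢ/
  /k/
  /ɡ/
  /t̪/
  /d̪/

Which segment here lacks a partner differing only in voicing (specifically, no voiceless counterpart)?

Dental: /t̪/ ~ /d̪/
Retroflex: /ʈ/ ~ /ɖ/
Velar: /k/ ~ /ɡ/
Uvular: only /ɢ/ (voiced); no voiceless partner.
So /ɢ/ is the unpaired segment.

/ɢ/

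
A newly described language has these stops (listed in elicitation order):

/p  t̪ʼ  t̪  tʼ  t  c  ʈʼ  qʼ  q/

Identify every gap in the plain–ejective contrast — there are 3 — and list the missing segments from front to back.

/pʼ/, /ʈ/, /cʼ/

place of articulation  plain     ejective
bilabial          p         —       
dental            t̪        t̪ʼ     
alveolar          t         tʼ      
retroflex         —         ʈʼ      
palatal           c         —       
uvular            q         qʼ      
Gaps, from front to back: bilabial lacks ejective (/pʼ/); retroflex lacks plain (/ʈ/); palatal lacks ejective (/cʼ/).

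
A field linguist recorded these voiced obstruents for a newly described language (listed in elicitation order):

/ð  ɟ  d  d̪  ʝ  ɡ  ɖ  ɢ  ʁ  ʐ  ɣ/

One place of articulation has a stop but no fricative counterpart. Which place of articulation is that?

dental: stop /d̪/, fricative /ð/.
alveolar: stop /d/, fricative —.
retroflex: stop /ɖ/, fricative /ʐ/.
palatal: stop /ɟ/, fricative /ʝ/.
velar: stop /ɡ/, fricative /ɣ/.
uvular: stop /ɢ/, fricative /ʁ/.
Every place of articulation has a fricative member except alveolar, where /z/ would be expected.

alveolar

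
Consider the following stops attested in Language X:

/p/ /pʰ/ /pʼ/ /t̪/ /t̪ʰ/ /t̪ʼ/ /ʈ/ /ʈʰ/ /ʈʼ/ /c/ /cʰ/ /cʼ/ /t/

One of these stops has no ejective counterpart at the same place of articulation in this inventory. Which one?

Bilabial: /p/ ~ /pʰ/ ~ /pʼ/
Dental: /t̪/ ~ /t̪ʰ/ ~ /t̪ʼ/
Retroflex: /ʈ/ ~ /ʈʰ/ ~ /ʈʼ/
Palatal: /c/ ~ /cʰ/ ~ /cʼ/
Alveolar: only /t/ (plain); no ejective partner.
So /t/ is the unpaired segment.

/t/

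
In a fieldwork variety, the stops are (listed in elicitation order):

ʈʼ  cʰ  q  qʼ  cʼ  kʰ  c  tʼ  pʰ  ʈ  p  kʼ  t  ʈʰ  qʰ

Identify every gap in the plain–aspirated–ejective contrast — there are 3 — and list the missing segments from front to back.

place of articulation  plain     aspirated  ejective
bilabial          p         pʰ        —       
alveolar          t         —         tʼ      
retroflex         ʈ         ʈʰ        ʈʼ      
palatal           c         cʰ        cʼ      
velar             —         kʰ        kʼ      
uvular            q         qʰ        qʼ      
Gaps, from front to back: bilabial lacks ejective (/pʼ/); alveolar lacks aspirated (/tʰ/); velar lacks plain (/k/).

/pʼ/, /tʰ/, /k/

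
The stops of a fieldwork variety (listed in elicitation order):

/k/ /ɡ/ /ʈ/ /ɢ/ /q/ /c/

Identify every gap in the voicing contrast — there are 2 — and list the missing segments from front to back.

/ɖ/, /ɟ/

Voiceless: /ʈ/ (retroflex), /c/ (palatal), /k/ (velar), /q/ (uvular).
Voiced: /ɡ/ (velar), /ɢ/ (uvular).
Gaps, from front to back: retroflex lacks voiced (/ɖ/); palatal lacks voiced (/ɟ/).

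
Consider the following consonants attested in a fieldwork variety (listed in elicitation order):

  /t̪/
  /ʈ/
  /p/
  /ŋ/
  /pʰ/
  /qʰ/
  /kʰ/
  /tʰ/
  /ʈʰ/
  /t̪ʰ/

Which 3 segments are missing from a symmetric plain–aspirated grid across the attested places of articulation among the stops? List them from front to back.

/t/, /k/, /q/

place of articulation  plain     aspirated
bilabial          p         pʰ      
dental            t̪        t̪ʰ     
alveolar          —         tʰ      
retroflex         ʈ         ʈʰ      
velar             —         kʰ      
uvular            —         qʰ      
Gaps, from front to back: alveolar lacks plain (/t/); velar lacks plain (/k/); uvular lacks plain (/q/).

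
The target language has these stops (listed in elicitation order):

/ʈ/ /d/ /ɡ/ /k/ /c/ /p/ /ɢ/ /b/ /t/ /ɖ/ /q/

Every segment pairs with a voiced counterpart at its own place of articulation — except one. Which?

/c/

Bilabial: /p/ ~ /b/
Alveolar: /t/ ~ /d/
Retroflex: /ʈ/ ~ /ɖ/
Velar: /k/ ~ /ɡ/
Uvular: /q/ ~ /ɢ/
Palatal: only /c/ (voiceless); no voiced partner.
So /c/ is the unpaired segment.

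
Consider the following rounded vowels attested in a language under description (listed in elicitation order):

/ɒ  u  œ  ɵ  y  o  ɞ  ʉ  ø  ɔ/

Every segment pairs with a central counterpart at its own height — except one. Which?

High: /y/ ~ /ʉ/ ~ /u/
High-mid: /ø/ ~ /ɵ/ ~ /o/
Low-mid: /œ/ ~ /ɞ/ ~ /ɔ/
Low: only /ɒ/ (back); no central partner.
So /ɒ/ is the unpaired segment.

/ɒ/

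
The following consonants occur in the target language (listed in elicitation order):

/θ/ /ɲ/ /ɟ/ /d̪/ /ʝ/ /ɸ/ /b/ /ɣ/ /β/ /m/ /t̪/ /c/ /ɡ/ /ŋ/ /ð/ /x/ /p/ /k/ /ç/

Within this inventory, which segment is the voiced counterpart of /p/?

/b/

/p/ is a voiceless bilabial stop.
The voiced counterpart is a voiced bilabial stop — in this inventory, /b/.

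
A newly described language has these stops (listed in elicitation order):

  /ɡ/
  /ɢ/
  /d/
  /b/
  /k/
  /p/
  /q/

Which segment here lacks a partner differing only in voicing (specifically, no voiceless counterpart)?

/d/

Bilabial: /p/ ~ /b/
Velar: /k/ ~ /ɡ/
Uvular: /q/ ~ /ɢ/
Alveolar: only /d/ (voiced); no voiceless partner.
So /d/ is the unpaired segment.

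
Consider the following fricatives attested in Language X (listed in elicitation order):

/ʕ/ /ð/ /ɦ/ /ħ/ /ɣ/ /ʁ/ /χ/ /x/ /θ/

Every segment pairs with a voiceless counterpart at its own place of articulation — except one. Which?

/ɦ/

Dental: /θ/ ~ /ð/
Velar: /x/ ~ /ɣ/
Uvular: /χ/ ~ /ʁ/
Pharyngeal: /ħ/ ~ /ʕ/
Glottal: only /ɦ/ (voiced); no voiceless partner.
So /ɦ/ is the unpaired segment.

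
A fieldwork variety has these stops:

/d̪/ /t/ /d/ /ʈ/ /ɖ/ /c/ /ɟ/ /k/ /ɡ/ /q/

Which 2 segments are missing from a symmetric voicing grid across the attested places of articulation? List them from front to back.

Voiceless: /t/ (alveolar), /ʈ/ (retroflex), /c/ (palatal), /k/ (velar), /q/ (uvular).
Voiced: /d̪/ (dental), /d/ (alveolar), /ɖ/ (retroflex), /ɟ/ (palatal), /ɡ/ (velar).
Gaps, from front to back: dental lacks voiceless (/t̪/); uvular lacks voiced (/ɢ/).

/t̪/, /ɢ/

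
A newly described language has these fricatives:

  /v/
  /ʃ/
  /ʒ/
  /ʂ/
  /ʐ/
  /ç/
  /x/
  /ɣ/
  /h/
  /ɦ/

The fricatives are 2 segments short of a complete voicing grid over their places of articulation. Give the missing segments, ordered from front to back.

/f/, /ʝ/

Voiceless: /ʃ/ (postalveolar), /ʂ/ (retroflex), /ç/ (palatal), /x/ (velar), /h/ (glottal).
Voiced: /v/ (labiodental), /ʒ/ (postalveolar), /ʐ/ (retroflex), /ɣ/ (velar), /ɦ/ (glottal).
Gaps, from front to back: labiodental lacks voiceless (/f/); palatal lacks voiced (/ʝ/).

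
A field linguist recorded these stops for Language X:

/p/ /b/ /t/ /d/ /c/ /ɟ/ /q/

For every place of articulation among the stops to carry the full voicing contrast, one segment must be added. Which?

Voiceless: /p/ (bilabial), /t/ (alveolar), /c/ (palatal), /q/ (uvular).
Voiced: /b/ (bilabial), /d/ (alveolar), /ɟ/ (palatal).
The uvular row has no voiced member, so the gap is the voiced uvular stop /ɢ/.

/ɢ/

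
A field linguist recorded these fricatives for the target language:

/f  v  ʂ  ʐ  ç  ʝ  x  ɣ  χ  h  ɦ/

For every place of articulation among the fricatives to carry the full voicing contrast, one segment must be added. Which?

/ʁ/

place of articulation  voiceless  voiced  
labiodental       f         v       
retroflex         ʂ         ʐ       
palatal           ç         ʝ       
velar             x         ɣ       
uvular            χ         —       
glottal           h         ɦ       
The uvular row has no voiced member, so the gap is the voiced uvular fricative /ʁ/.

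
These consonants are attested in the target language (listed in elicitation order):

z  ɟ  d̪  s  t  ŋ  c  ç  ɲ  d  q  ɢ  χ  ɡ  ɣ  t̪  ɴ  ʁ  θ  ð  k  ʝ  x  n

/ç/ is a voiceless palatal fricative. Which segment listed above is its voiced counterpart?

/ʝ/

The voiced counterpart is a voiced palatal fricative — in this inventory, /ʝ/.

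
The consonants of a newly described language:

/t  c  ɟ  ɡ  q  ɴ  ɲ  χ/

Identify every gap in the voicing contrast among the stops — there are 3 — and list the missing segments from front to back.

place of articulation  voiceless  voiced  
alveolar          t         —       
palatal           c         ɟ       
velar             —         ɡ       
uvular            q         —       
Gaps, from front to back: alveolar lacks voiced (/d/); velar lacks voiceless (/k/); uvular lacks voiced (/ɢ/).

/d/, /k/, /ɢ/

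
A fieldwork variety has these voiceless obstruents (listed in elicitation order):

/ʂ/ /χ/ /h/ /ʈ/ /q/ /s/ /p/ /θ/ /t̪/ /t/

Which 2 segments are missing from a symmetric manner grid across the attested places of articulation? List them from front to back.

Stop: /p/ (bilabial), /t̪/ (dental), /t/ (alveolar), /ʈ/ (retroflex), /q/ (uvular).
Fricative: /θ/ (dental), /s/ (alveolar), /ʂ/ (retroflex), /χ/ (uvular), /h/ (glottal).
Gaps, from front to back: bilabial lacks fricative (/ɸ/); glottal lacks stop (/ʔ/).

/ɸ/, /ʔ/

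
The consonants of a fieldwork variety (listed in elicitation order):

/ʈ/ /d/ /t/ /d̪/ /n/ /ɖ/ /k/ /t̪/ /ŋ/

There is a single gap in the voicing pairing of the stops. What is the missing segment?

Voiceless: /t̪/ (dental), /t/ (alveolar), /ʈ/ (retroflex), /k/ (velar).
Voiced: /d̪/ (dental), /d/ (alveolar), /ɖ/ (retroflex).
The velar row has no voiced member, so the gap is the voiced velar stop /ɡ/.

/ɡ/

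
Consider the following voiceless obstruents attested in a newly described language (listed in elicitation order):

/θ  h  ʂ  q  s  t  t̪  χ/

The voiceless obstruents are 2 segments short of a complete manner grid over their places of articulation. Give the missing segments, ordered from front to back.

Stop: /t̪/ (dental), /t/ (alveolar), /q/ (uvular).
Fricative: /θ/ (dental), /s/ (alveolar), /ʂ/ (retroflex), /χ/ (uvular), /h/ (glottal).
Gaps, from front to back: retroflex lacks stop (/ʈ/); glottal lacks stop (/ʔ/).

/ʈ/, /ʔ/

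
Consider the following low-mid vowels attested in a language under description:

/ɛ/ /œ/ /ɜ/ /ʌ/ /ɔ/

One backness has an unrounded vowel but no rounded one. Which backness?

central

Unrounded: /ɛ/ (front), /ɜ/ (central), /ʌ/ (back).
Rounded: /œ/ (front), /ɔ/ (back).
Every backness has a rounded member except central, where /ɞ/ would be expected.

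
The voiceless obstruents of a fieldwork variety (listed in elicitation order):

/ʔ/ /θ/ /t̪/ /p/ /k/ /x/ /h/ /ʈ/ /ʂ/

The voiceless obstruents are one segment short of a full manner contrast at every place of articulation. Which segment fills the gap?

bilabial: stop /p/, fricative —.
dental: stop /t̪/, fricative /θ/.
retroflex: stop /ʈ/, fricative /ʂ/.
velar: stop /k/, fricative /x/.
glottal: stop /ʔ/, fricative /h/.
The bilabial row has no fricative member, so the gap is the bilabial fricative /ɸ/.

/ɸ/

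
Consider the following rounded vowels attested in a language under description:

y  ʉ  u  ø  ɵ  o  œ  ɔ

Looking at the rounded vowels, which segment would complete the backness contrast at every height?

Front: /y/ (high), /ø/ (high-mid), /œ/ (low-mid).
Central: /ʉ/ (high), /ɵ/ (high-mid).
Back: /u/ (high), /o/ (high-mid), /ɔ/ (low-mid).
The low-mid row has no central member, so the gap is the low-mid central rounded vowel /ɞ/.

/ɞ/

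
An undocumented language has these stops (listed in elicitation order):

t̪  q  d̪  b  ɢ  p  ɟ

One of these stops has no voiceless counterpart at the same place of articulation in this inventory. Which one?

Bilabial: /p/ ~ /b/
Dental: /t̪/ ~ /d̪/
Uvular: /q/ ~ /ɢ/
Palatal: only /ɟ/ (voiced); no voiceless partner.
So /ɟ/ is the unpaired segment.

/ɟ/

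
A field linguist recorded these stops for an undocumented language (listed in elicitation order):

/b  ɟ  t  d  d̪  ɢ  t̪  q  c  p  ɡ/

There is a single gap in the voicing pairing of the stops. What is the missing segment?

/k/

place of articulation  voiceless  voiced  
bilabial          p         b       
dental            t̪        d̪      
alveolar          t         d       
palatal           c         ɟ       
velar             —         ɡ       
uvular            q         ɢ       
The velar row has no voiceless member, so the gap is the voiceless velar stop /k/.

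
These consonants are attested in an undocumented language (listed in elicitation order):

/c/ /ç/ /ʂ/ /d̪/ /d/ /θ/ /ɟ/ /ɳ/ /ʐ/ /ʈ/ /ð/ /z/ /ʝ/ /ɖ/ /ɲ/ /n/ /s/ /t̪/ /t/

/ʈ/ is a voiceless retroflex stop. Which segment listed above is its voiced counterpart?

/ɖ/

The voiced counterpart is a voiced retroflex stop — in this inventory, /ɖ/.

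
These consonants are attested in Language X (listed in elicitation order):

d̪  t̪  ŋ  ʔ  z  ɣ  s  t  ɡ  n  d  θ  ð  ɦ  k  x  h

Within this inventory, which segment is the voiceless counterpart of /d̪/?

/d̪/ is a voiced dental stop.
The voiceless counterpart is a voiceless dental stop — in this inventory, /t̪/.

/t̪/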